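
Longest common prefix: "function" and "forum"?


Word 1: "function"
Word 2: "forum"
Comparing from start:
  Pos 0: 'f' == 'f'
  Pos 1: 'u' != 'o' (stop)
LCP = "f" (length 1)


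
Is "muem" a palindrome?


Word: "muem"
Reversed: "meum"
Forward == Backward? muem != meum
Palindrome = No


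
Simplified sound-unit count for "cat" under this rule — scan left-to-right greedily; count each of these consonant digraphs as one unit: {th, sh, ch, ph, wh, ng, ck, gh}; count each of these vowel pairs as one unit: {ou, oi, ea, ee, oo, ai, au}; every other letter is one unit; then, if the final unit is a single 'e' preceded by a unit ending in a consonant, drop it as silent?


Word: "cat" (3 letters)
Left-to-right scan:
  (1) 'c' (letter)
  (2) 'a' (letter)
  (3) 't' (letter)
Units from scan: 3
Sound units = 3 units


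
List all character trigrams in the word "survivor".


Word: "survivor" (length 8)
Number of trigrams = 8 - 3 + 1 = 6
  Position 0: "sur"
  Position 1: "urv"
  Position 2: "rvi"
  Position 3: "viv"
  Position 4: "ivo"
  Position 5: "vor"
Trigrams = "sur", "urv", "rvi", "viv", "ivo", "vor"


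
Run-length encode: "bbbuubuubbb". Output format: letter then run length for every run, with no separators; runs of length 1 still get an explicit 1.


String: "bbbuubuubbb"
Scanning for consecutive runs:
  'b' x 3
  'u' x 2
  'b' x 1
  'u' x 2
  'b' x 3
RLE = "b3u2b1u2b3"


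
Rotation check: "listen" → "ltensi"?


Word: "listen", Candidate: "ltensi"
Method: check if candidate is substring of word+word
"listenlisten" contains "ltensi"? No
Is rotation = No


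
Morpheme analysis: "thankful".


Word: "thankful"
Morphemes: thank / -ful
Each morpheme carries meaning
= 2 morphemes


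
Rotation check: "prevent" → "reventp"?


Word: "prevent", Candidate: "reventp"
Method: check if candidate is substring of word+word
"preventprevent" contains "reventp"? Yes
Is rotation = Yes


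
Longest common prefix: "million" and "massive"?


Word 1: "million"
Word 2: "massive"
Comparing from start:
  Pos 0: 'm' == 'm'
  Pos 1: 'i' != 'a' (stop)
LCP = "m" (length 1)


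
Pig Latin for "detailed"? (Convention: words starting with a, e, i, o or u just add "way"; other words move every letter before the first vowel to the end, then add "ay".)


Word: "detailed"
Starts with consonant(s) → move to end, add 'ay'
Consonant cluster: "d"
Pig Latin = "etailedday"


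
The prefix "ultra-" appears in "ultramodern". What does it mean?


Prefix: ultra-
As in: ultramodern -> ultra- + modern
Meaning = beyond


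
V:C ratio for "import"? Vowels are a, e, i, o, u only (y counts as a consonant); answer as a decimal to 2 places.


Word: "import"
Vowels (a,e,i,o,u): 2
Consonants: 4
Ratio = 2/4
= 0.50


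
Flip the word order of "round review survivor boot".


Original: "round review survivor boot"
Words (1..n): round | review | survivor | boot
Reversed (n..1): boot | survivor | review | round
Result = "boot survivor review round"


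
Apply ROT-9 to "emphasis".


Word: "emphasis"
Shift: 9
Each letter → (letter + shift) mod 26:
  'e' (4) + 9 = 13 → 'n'
  'm' (12) + 9 = 21 → 'v'
  'p' (15) + 9 = 24 → 'y'
  'h' (7) + 9 = 16 → 'q'
  'a' (0) + 9 = 9 → 'j'
  's' (18) + 9 = 1 → 'b'
  'i' (8) + 9 = 17 → 'r'
  's' (18) + 9 = 1 → 'b'
Result = "nvyqjbrb"


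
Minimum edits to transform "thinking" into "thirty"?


Word 1: "thinking" (length 8)
Word 2: "thirty" (length 6)
One optimal edit sequence (insert/delete/substitute each cost 1):
  1. keep 't'
  2. keep 'h'
  3. keep 'i'
  4. delete 'n'  (+1)
  5. delete 'k'  (+1)
  6. substitute 'i' -> 'r'  (+1)
  7. substitute 'n' -> 't'  (+1)
  8. substitute 'g' -> 'y'  (+1)
Total edit operations: 5
Edit distance = 5


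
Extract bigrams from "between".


Word: "between" (length 7)
Number of bigrams = 7 - 2 + 1 = 6
  Position 0: "be"
  Position 1: "et"
  Position 2: "tw"
  Position 3: "we"
  Position 4: "ee"
  Position 5: "en"
Bigrams = "be", "et", "tw", "we", "ee", "en"


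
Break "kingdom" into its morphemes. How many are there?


Word: "kingdom"
Morphemes: king | -dom
Each morpheme carries meaning
= 2 morphemes


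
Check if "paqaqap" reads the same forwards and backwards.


Word: "paqaqap"
Reversed: "paqaqap"
Forward == Backward? paqaqap == paqaqap
Palindrome = Yes


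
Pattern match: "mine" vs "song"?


Pattern of "mine": [0, 1, 2, 3]
Pattern of "song": [0, 1, 2, 3]
Patterns match
Same pattern = Yes


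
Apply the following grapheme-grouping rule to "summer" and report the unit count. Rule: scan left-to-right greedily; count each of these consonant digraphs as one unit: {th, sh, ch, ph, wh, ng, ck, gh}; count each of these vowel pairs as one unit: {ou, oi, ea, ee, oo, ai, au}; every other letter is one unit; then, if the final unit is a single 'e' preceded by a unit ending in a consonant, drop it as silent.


Word: "summer" (6 letters)
Left-to-right scan:
  (1) 's' (letter)
  (2) 'u' (letter)
  (3) 'm' (letter)
  (4) 'm' (letter)
  (5) 'e' (letter)
  (6) 'r' (letter)
Units from scan: 6
Sound units = 6 units


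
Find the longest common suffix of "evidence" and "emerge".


Word 1: "evidence"
Word 2: "emerge"
Comparing from end:
  Pos -1: 'e' == 'e'
  Pos -2: 'c' != 'g' (stop)
LCS = "e" (length 1)


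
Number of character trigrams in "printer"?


Word: "printer" (length 7)
Number of 3-grams = length - 3 + 1 = 7 - 3 + 1
= 5


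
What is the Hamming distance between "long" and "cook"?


Comparing character by character (same length = 4):
  Pos 0: 'l' vs 'c' !=
  Pos 1: 'o' vs 'o' =
  Pos 2: 'n' vs 'o' !=
  Pos 3: 'g' vs 'k' !=
Hamming distance = 3


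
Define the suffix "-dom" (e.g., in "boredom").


Suffix: -dom
As in: boredom -> bore + -dom
Meaning = state / realm


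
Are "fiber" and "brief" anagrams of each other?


Word 1: "fiber" → sorted: befir
Word 2: "brief" → sorted: befir
Same letters? befir == befir
Anagram = Yes


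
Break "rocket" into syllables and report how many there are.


Word: "rocket"
Syllable breakdown: rock / et
Counting: 2 parts
= 2 syllables


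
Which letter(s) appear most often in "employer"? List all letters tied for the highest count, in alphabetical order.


Word: "employer"
Letter counts:
  'e': 2
  'l': 1
  'm': 1
  'o': 1
  'p': 1
  'r': 1
  'y': 1
Maximum count = 2
Most frequent = 'e' (2 times each)


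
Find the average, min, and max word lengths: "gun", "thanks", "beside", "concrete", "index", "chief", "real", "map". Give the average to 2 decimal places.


Lengths: "gun"=3, "thanks"=6, "beside"=6, "concrete"=8, "index"=5, "chief"=5, "real"=4, "map"=3
Sum = 40, Count = 8
Average = 40/8 = 5.00
= avg=5.00, min=3, max=8


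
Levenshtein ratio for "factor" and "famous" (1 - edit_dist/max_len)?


Word 1: "factor" (length 6)
Word 2: "famous" (length 6)
One optimal edit sequence:
  1. keep 'f'
  2. keep 'a'
  3. substitute 'c' -> 'm'  (+1)
  4. substitute 't' -> 'o'  (+1)
  5. substitute 'o' -> 'u'  (+1)
  6. substitute 'r' -> 's'  (+1)
Edit distance = 4
Max length = max(6, 6) = 6
Similarity = 1 - 4/6
= 0.3333


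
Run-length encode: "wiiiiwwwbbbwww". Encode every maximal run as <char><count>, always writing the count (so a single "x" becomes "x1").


String: "wiiiiwwwbbbwww"
Scanning for consecutive runs:
  'w' x 1
  'i' x 4
  'w' x 3
  'b' x 3
  'w' x 3
RLE = "w1i4w3b3w3"


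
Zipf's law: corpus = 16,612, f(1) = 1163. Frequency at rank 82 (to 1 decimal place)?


Zipf's law: f(r) = f(1) / r
f(1) = 1163
f(82) = 1163 / 82
= 14.2 occurrences


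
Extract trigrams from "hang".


Word: "hang" (length 4)
Number of trigrams = 4 - 3 + 1 = 2
  Position 0: "han"
  Position 1: "ang"
Trigrams = "han", "ang"


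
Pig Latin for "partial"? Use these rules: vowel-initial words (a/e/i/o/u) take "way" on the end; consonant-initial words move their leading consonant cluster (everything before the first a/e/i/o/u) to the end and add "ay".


Word: "partial"
Starts with consonant(s) → move to end, add 'ay'
Consonant cluster: "p"
Pig Latin = "artialpay"


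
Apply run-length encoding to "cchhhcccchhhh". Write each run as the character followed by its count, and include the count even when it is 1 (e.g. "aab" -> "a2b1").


String: "cchhhcccchhhh"
Scanning for consecutive runs:
  'c' x 2
  'h' x 3
  'c' x 4
  'h' x 4
RLE = "c2h3c4h4"


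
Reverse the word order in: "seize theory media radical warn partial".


Original: "seize theory media radical warn partial"
Words (1..n): seize | theory | media | radical | warn | partial
Reversed (n..1): partial | warn | radical | media | theory | seize
Result = "partial warn radical media theory seize"


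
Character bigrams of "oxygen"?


Word: "oxygen" (length 6)
Number of bigrams = 6 - 2 + 1 = 5
  Position 0: "ox"
  Position 1: "xy"
  Position 2: "yg"
  Position 3: "ge"
  Position 4: "en"
Bigrams = "ox", "xy", "yg", "ge", "en"


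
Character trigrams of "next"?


Word: "next" (length 4)
Number of trigrams = 4 - 3 + 1 = 2
  Position 0: "nex"
  Position 1: "ext"
Trigrams = "nex", "ext"


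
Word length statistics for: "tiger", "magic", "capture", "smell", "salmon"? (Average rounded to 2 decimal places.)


Lengths: "tiger"=5, "magic"=5, "capture"=7, "smell"=5, "salmon"=6
Sum = 28, Count = 5
Average = 28/5 = 5.60
= avg=5.60, min=5, max=7


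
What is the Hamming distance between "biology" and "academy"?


Comparing character by character (same length = 7):
  Pos 0: 'b' vs 'a' !=
  Pos 1: 'i' vs 'c' !=
  Pos 2: 'o' vs 'a' !=
  Pos 3: 'l' vs 'd' !=
  Pos 4: 'o' vs 'e' !=
  Pos 5: 'g' vs 'm' !=
  Pos 6: 'y' vs 'y' =
Hamming distance = 6


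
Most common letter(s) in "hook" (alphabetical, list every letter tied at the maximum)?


Word: "hook"
Letter counts:
  'h': 1
  'k': 1
  'o': 2
Maximum count = 2
Most frequent = 'o' (2 times each)


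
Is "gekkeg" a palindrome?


Word: "gekkeg"
Reversed: "gekkeg"
Forward == Backward? gekkeg == gekkeg
Palindrome = Yes


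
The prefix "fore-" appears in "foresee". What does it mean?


Prefix: fore-
As in: foresee -> fore- + see
Meaning = before


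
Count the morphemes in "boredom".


Word: "boredom"
Morphemes: bore + -dom
Each morpheme carries meaning
= 2 morphemes


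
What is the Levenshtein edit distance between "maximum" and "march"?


Word 1: "maximum" (length 7)
Word 2: "march" (length 5)
One optimal edit sequence (insert/delete/substitute each cost 1):
  1. keep 'm'
  2. keep 'a'
  3. delete 'x'  (+1)
  4. delete 'i'  (+1)
  5. substitute 'm' -> 'r'  (+1)
  6. substitute 'u' -> 'c'  (+1)
  7. substitute 'm' -> 'h'  (+1)
Total edit operations: 5
Edit distance = 5


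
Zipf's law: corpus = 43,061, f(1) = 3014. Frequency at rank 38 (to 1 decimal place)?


Zipf's law: f(r) = f(1) / r
f(1) = 3014
f(38) = 3014 / 38
= 79.3 occurrences


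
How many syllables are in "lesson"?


Word: "lesson"
Syllable breakdown: les-son
Counting: 2 parts
= 2 syllables


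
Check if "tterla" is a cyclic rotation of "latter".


Word: "latter", Candidate: "tterla"
Method: check if candidate is substring of word+word
"latterlatter" contains "tterla"? Yes
Is rotation = Yes


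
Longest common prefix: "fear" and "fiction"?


Word 1: "fear"
Word 2: "fiction"
Comparing from start:
  Pos 0: 'f' == 'f'
  Pos 1: 'e' != 'i' (stop)
LCP = "f" (length 1)


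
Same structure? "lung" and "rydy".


Pattern of "lung": [0, 1, 2, 3]
Pattern of "rydy": [0, 1, 2, 1]
Patterns do not match
Same pattern = No


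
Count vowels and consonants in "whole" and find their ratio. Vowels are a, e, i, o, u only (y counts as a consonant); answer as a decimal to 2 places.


Word: "whole"
Vowels (a,e,i,o,u): 2
Consonants: 3
Ratio = 2/3
= 0.67


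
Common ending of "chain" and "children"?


Word 1: "chain"
Word 2: "children"
Comparing from end:
  Pos -1: 'n' == 'n'
  Pos -2: 'i' != 'e' (stop)
LCS = "n" (length 1)


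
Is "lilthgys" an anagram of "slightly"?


Word 1: "slightly" → sorted: ghillsty
Word 2: "lilthgys" → sorted: ghillsty
Same letters? ghillsty == ghillsty
Anagram = Yes


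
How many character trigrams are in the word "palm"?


Word: "palm" (length 4)
Number of 3-grams = length - 3 + 1 = 4 - 3 + 1
= 2


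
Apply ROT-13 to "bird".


Word: "bird"
Shift: 13
Each letter → (letter + shift) mod 26:
  'b' (1) + 13 = 14 → 'o'
  'i' (8) + 13 = 21 → 'v'
  'r' (17) + 13 = 4 → 'e'
  'd' (3) + 13 = 16 → 'q'
Result = "oveq"


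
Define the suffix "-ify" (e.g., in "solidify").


Suffix: -ify
Example: solidify = solid + -ify
Meaning = to make


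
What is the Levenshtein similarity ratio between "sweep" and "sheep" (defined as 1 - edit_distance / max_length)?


Word 1: "sweep" (length 5)
Word 2: "sheep" (length 5)
One optimal edit sequence:
  1. keep 's'
  2. substitute 'w' -> 'h'  (+1)
  3. keep 'e'
  4. keep 'e'
  5. keep 'p'
Edit distance = 1
Max length = max(5, 5) = 5
Similarity = 1 - 1/5
= 0.8000


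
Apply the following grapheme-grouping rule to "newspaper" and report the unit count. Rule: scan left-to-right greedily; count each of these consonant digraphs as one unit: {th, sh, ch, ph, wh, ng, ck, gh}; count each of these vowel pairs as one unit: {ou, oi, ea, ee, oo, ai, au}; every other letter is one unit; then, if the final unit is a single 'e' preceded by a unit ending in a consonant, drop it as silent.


Word: "newspaper" (9 letters)
Left-to-right scan:
  1. 'n' (letter)
  2. 'e' (letter)
  3. 'w' (letter)
  4. 's' (letter)
  5. 'p' (letter)
  6. 'a' (letter)
  7. 'p' (letter)
  8. 'e' (letter)
  9. 'r' (letter)
Units from scan: 9
Sound units = 9 units


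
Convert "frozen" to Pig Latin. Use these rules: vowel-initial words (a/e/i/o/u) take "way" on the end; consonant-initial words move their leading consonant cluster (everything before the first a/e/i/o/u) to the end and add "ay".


Word: "frozen"
Starts with consonant(s) → move to end, add 'ay'
Consonant cluster: "fr"
Pig Latin = "ozenfray"


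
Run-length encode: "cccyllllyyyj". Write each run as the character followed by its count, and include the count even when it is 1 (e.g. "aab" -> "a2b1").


String: "cccyllllyyyj"
Scanning for consecutive runs:
  'c' x 3
  'y' x 1
  'l' x 4
  'y' x 3
  'j' x 1
RLE = "c3y1l4y3j1"


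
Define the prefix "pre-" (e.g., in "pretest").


Prefix: pre-
Example: pretest = pre- + test
Meaning = before


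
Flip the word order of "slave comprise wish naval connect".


Original: "slave comprise wish naval connect"
Words (1..n): slave | comprise | wish | naval | connect
Reversed (n..1): connect | naval | wish | comprise | slave
Result = "connect naval wish comprise slave"


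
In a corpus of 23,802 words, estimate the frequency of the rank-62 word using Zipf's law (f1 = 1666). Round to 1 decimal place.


Zipf's law: f(r) = f(1) / r
f(1) = 1666
f(62) = 1666 / 62
= 26.9 occurrences


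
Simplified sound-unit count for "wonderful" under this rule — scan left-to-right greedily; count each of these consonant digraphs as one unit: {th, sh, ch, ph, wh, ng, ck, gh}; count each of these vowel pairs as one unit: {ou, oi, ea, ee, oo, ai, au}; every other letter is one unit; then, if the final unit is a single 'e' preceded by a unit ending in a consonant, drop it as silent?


Word: "wonderful" (9 letters)
Left-to-right scan:
  1. 'w' (letter)
  2. 'o' (letter)
  3. 'n' (letter)
  4. 'd' (letter)
  5. 'e' (letter)
  6. 'r' (letter)
  7. 'f' (letter)
  8. 'u' (letter)
  9. 'l' (letter)
Units from scan: 9
Sound units = 9 units


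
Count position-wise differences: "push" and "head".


Comparing character by character (same length = 4):
  Pos 0: 'p' vs 'h' !=
  Pos 1: 'u' vs 'e' !=
  Pos 2: 's' vs 'a' !=
  Pos 3: 'h' vs 'd' !=
Hamming distance = 4


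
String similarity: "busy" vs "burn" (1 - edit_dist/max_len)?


Word 1: "busy" (length 4)
Word 2: "burn" (length 4)
One optimal edit sequence:
  1. keep 'b'
  2. keep 'u'
  3. substitute 's' -> 'r'  (+1)
  4. substitute 'y' -> 'n'  (+1)
Edit distance = 2
Max length = max(4, 4) = 4
Similarity = 1 - 2/4
= 0.5000


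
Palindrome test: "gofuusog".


Word: "gofuusog"
Reversed: "gosuufog"
Forward == Backward? gofuusog != gosuufog
Palindrome = No


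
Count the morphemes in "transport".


Word: "transport"
Morphemes: trans- / port
Each morpheme carries meaning
= 2 morphemes


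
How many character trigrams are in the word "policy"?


Word: "policy" (length 6)
Number of 3-grams = length - 3 + 1 = 6 - 3 + 1
= 4


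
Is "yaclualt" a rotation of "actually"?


Word: "actually", Candidate: "yaclualt"
Method: check if candidate is substring of word+word
"actuallyactually" contains "yaclualt"? No
Is rotation = No


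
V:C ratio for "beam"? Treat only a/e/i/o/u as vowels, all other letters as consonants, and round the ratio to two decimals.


Word: "beam"
Vowels (a,e,i,o,u): 2
Consonants: 2
Ratio = 2/2
= 1.00


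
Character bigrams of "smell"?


Word: "smell" (length 5)
Number of bigrams = 5 - 2 + 1 = 4
  Position 0: "sm"
  Position 1: "me"
  Position 2: "el"
  Position 3: "ll"
Bigrams = "sm", "me", "el", "ll"


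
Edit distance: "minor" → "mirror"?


Word 1: "minor" (length 5)
Word 2: "mirror" (length 6)
One optimal edit sequence (insert/delete/substitute each cost 1):
  1. keep 'm'
  2. keep 'i'
  3. insert 'r'  (+1)
  4. substitute 'n' -> 'r'  (+1)
  5. keep 'o'
  6. keep 'r'
Total edit operations: 2
Edit distance = 2


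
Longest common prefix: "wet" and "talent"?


Word 1: "wet"
Word 2: "talent"
Comparing from start:
  Pos 0: 'w' != 't' (stop)
LCP = "" (length 0)


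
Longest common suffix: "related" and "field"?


Word 1: "related"
Word 2: "field"
Comparing from end:
  Pos -1: 'd' == 'd'
  Pos -2: 'e' != 'l' (stop)
LCS = "d" (length 1)


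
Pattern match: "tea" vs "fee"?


Pattern of "tea": [0, 1, 2]
Pattern of "fee": [0, 1, 1]
Patterns do not match
Same pattern = No


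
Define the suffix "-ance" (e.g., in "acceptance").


Suffix: -ance
Example: acceptance = accept + -ance
Meaning = state of


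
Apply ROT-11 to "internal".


Word: "internal"
Shift: 11
Each letter → (letter + shift) mod 26:
  'i' (8) + 11 = 19 → 't'
  'n' (13) + 11 = 24 → 'y'
  't' (19) + 11 = 4 → 'e'
  'e' (4) + 11 = 15 → 'p'
  'r' (17) + 11 = 2 → 'c'
  'n' (13) + 11 = 24 → 'y'
  'a' (0) + 11 = 11 → 'l'
  'l' (11) + 11 = 22 → 'w'
Result = "tyepcylw"


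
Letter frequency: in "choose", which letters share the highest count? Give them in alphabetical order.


Word: "choose"
Letter counts:
  'c': 1
  'e': 1
  'h': 1
  'o': 2
  's': 1
Maximum count = 2
Most frequent = 'o' (2 times each)


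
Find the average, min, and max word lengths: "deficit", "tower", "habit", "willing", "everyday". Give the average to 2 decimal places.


Lengths: "deficit"=7, "tower"=5, "habit"=5, "willing"=7, "everyday"=8
Sum = 32, Count = 5
Average = 32/5 = 6.40
= avg=6.40, min=5, max=8


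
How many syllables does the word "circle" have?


Word: "circle"
Syllable breakdown: cir / cle
Counting: 2 parts
= 2 syllables


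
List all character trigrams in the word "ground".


Word: "ground" (length 6)
Number of trigrams = 6 - 3 + 1 = 4
  Position 0: "gro"
  Position 1: "rou"
  Position 2: "oun"
  Position 3: "und"
Trigrams = "gro", "rou", "oun", "und"


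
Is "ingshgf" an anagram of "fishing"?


Word 1: "fishing" → sorted: fghiins
Word 2: "ingshgf" → sorted: fgghins
Same letters? fghiins != fgghins
Anagram = No


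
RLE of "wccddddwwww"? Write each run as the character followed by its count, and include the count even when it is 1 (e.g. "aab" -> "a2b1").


String: "wccddddwwww"
Scanning for consecutive runs:
  'w' x 1
  'c' x 2
  'd' x 4
  'w' x 4
RLE = "w1c2d4w4"


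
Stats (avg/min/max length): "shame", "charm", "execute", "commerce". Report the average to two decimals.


Lengths: "shame"=5, "charm"=5, "execute"=7, "commerce"=8
Sum = 25, Count = 4
Average = 25/4 = 6.25
= avg=6.25, min=5, max=8


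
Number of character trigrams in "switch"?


Word: "switch" (length 6)
Number of 3-grams = length - 3 + 1 = 6 - 3 + 1
= 4


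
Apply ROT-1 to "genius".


Word: "genius"
Shift: 1
Each letter → (letter + shift) mod 26:
  'g' (6) + 1 = 7 → 'h'
  'e' (4) + 1 = 5 → 'f'
  'n' (13) + 1 = 14 → 'o'
  'i' (8) + 1 = 9 → 'j'
  'u' (20) + 1 = 21 → 'v'
  's' (18) + 1 = 19 → 't'
Result = "hfojvt"


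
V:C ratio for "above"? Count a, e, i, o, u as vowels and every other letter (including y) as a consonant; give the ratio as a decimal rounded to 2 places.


Word: "above"
Vowels (a,e,i,o,u): 3
Consonants: 2
Ratio = 3/2
= 1.50


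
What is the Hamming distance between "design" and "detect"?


Comparing character by character (same length = 6):
  Pos 0: 'd' vs 'd' =
  Pos 1: 'e' vs 'e' =
  Pos 2: 's' vs 't' !=
  Pos 3: 'i' vs 'e' !=
  Pos 4: 'g' vs 'c' !=
  Pos 5: 'n' vs 't' !=
Hamming distance = 4


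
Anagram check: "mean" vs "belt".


Word 1: "mean" → sorted: aemn
Word 2: "belt" → sorted: belt
Same letters? aemn != belt
Anagram = No


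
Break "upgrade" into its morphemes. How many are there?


Word: "upgrade"
Morphemes: up- / grade
Each morpheme carries meaning
= 2 morphemes


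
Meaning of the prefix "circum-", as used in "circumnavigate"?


Prefix: circum-
Example: circumnavigate (circum- + navigate)
Meaning = around


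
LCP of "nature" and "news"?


Word 1: "nature"
Word 2: "news"
Comparing from start:
  Pos 0: 'n' == 'n'
  Pos 1: 'a' != 'e' (stop)
LCP = "n" (length 1)


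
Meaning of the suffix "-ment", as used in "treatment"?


Suffix: -ment
Example: treatment = treat + -ment
Meaning = result of action


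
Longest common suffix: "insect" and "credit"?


Word 1: "insect"
Word 2: "credit"
Comparing from end:
  Pos -1: 't' == 't'
  Pos -2: 'c' != 'i' (stop)
LCS = "t" (length 1)


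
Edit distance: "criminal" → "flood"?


Word 1: "criminal" (length 8)
Word 2: "flood" (length 5)
One optimal edit sequence (insert/delete/substitute each cost 1):
  1. delete 'c'  (+1)
  2. delete 'r'  (+1)
  3. delete 'i'  (+1)
  4. substitute 'm' -> 'f'  (+1)
  5. substitute 'i' -> 'l'  (+1)
  6. substitute 'n' -> 'o'  (+1)
  7. substitute 'a' -> 'o'  (+1)
  8. substitute 'l' -> 'd'  (+1)
Total edit operations: 8
Edit distance = 8


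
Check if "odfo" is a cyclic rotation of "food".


Word: "food", Candidate: "odfo"
Method: check if candidate is substring of word+word
"foodfood" contains "odfo"? Yes
Is rotation = Yes


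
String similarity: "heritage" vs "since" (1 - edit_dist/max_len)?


Word 1: "heritage" (length 8)
Word 2: "since" (length 5)
One optimal edit sequence:
  1. delete 'h'  (+1)
  2. delete 'e'  (+1)
  3. substitute 'r' -> 's'  (+1)
  4. keep 'i'
  5. delete 't'  (+1)
  6. substitute 'a' -> 'n'  (+1)
  7. substitute 'g' -> 'c'  (+1)
  8. keep 'e'
Edit distance = 6
Max length = max(8, 5) = 8
Similarity = 1 - 6/8
= 0.2500


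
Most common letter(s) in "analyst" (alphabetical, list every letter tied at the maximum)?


Word: "analyst"
Letter counts:
  'a': 2
  'l': 1
  'n': 1
  's': 1
  't': 1
  'y': 1
Maximum count = 2
Most frequent = 'a' (2 times each)


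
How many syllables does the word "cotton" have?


Word: "cotton"
Syllable breakdown: cot-ton
Counting: 2 parts
= 2 syllables


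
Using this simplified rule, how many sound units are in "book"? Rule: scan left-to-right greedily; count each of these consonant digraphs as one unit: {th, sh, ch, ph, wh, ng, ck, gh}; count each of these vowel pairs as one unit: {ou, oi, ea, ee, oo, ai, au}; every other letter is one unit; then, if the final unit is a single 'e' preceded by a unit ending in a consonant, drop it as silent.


Word: "book" (4 letters)
Left-to-right scan:
  (1) 'b' (letter)
  (2) 'oo' (vowel-pair)
  (3) 'k' (letter)
Units from scan: 3
Sound units = 3 units


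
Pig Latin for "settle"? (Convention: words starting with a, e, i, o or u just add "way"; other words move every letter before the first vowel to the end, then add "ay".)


Word: "settle"
Starts with consonant(s) → move to end, add 'ay'
Consonant cluster: "s"
Pig Latin = "ettlesay"


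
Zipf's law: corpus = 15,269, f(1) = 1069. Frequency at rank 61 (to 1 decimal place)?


Zipf's law: f(r) = f(1) / r
f(1) = 1069
f(61) = 1069 / 61
= 17.5 occurrences


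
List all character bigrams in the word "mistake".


Word: "mistake" (length 7)
Number of bigrams = 7 - 2 + 1 = 6
  Position 0: "mi"
  Position 1: "is"
  Position 2: "st"
  Position 3: "ta"
  Position 4: "ak"
  Position 5: "ke"
Bigrams = "mi", "is", "st", "ta", "ak", "ke"


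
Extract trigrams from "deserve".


Word: "deserve" (length 7)
Number of trigrams = 7 - 3 + 1 = 5
  Position 0: "des"
  Position 1: "ese"
  Position 2: "ser"
  Position 3: "erv"
  Position 4: "rve"
Trigrams = "des", "ese", "ser", "erv", "rve"


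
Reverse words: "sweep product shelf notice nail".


Original: "sweep product shelf notice nail"
Words (1..n): sweep | product | shelf | notice | nail
Reversed (n..1): nail | notice | shelf | product | sweep
Result = "nail notice shelf product sweep"


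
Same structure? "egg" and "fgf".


Pattern of "egg": [0, 1, 1]
Pattern of "fgf": [0, 1, 0]
Patterns do not match
Same pattern = No


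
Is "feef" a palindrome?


Word: "feef"
Reversed: "feef"
Forward == Backward? feef == feef
Palindrome = Yes


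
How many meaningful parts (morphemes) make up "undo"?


Word: "undo"
Morphemes: un- | do
Each morpheme carries meaning
= 2 morphemes


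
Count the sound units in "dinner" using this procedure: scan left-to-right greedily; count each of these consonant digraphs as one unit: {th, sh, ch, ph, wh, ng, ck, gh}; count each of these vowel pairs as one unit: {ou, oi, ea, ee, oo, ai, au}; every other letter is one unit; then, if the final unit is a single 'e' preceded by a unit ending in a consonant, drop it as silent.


Word: "dinner" (6 letters)
Left-to-right scan:
  [1] 'd' (letter)
  [2] 'i' (letter)
  [3] 'n' (letter)
  [4] 'n' (letter)
  [5] 'e' (letter)
  [6] 'r' (letter)
Units from scan: 6
Sound units = 6 units


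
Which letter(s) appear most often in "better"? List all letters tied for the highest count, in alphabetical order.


Word: "better"
Letter counts:
  'b': 1
  'e': 2
  'r': 1
  't': 2
Maximum count = 2
Most frequent = 'e', 't' (2 times each)


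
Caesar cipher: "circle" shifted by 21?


Word: "circle"
Shift: 21
Each letter → (letter + shift) mod 26:
  'c' (2) + 21 = 23 → 'x'
  'i' (8) + 21 = 3 → 'd'
  'r' (17) + 21 = 12 → 'm'
  'c' (2) + 21 = 23 → 'x'
  'l' (11) + 21 = 6 → 'g'
  'e' (4) + 21 = 25 → 'z'
Result = "xdmxgz"


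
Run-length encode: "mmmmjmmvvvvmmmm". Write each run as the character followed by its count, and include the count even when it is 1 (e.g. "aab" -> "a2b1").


String: "mmmmjmmvvvvmmmm"
Scanning for consecutive runs:
  'm' x 4
  'j' x 1
  'm' x 2
  'v' x 4
  'm' x 4
RLE = "m4j1m2v4m4"


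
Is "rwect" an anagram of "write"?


Word 1: "write" → sorted: eirtw
Word 2: "rwect" → sorted: certw
Same letters? eirtw != certw
Anagram = No


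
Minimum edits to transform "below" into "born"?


Word 1: "below" (length 5)
Word 2: "born" (length 4)
One optimal edit sequence (insert/delete/substitute each cost 1):
  1. keep 'b'
  2. delete 'e'  (+1)
  3. substitute 'l' -> 'o'  (+1)
  4. substitute 'o' -> 'r'  (+1)
  5. substitute 'w' -> 'n'  (+1)
Total edit operations: 4
Edit distance = 4


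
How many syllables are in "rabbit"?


Word: "rabbit"
Syllable breakdown: rab-bit
Counting: 2 parts
= 2 syllables


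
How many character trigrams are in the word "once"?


Word: "once" (length 4)
Number of 3-grams = length - 3 + 1 = 4 - 3 + 1
= 2


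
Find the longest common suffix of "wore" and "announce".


Word 1: "wore"
Word 2: "announce"
Comparing from end:
  Pos -1: 'e' == 'e'
  Pos -2: 'r' != 'c' (stop)
LCS = "e" (length 1)


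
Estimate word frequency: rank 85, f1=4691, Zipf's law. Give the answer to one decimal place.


Zipf's law: f(r) = f(1) / r
f(1) = 4691
f(85) = 4691 / 85
= 55.2 occurrences


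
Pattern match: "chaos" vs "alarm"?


Pattern of "chaos": [0, 1, 2, 3, 4]
Pattern of "alarm": [0, 1, 0, 2, 3]
Patterns do not match
Same pattern = No


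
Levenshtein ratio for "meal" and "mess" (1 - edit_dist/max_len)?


Word 1: "meal" (length 4)
Word 2: "mess" (length 4)
One optimal edit sequence:
  1. keep 'm'
  2. keep 'e'
  3. substitute 'a' -> 's'  (+1)
  4. substitute 'l' -> 's'  (+1)
Edit distance = 2
Max length = max(4, 4) = 4
Similarity = 1 - 2/4
= 0.5000


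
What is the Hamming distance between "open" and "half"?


Comparing character by character (same length = 4):
  Pos 0: 'o' vs 'h' !=
  Pos 1: 'p' vs 'a' !=
  Pos 2: 'e' vs 'l' !=
  Pos 3: 'n' vs 'f' !=
Hamming distance = 4


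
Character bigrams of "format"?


Word: "format" (length 6)
Number of bigrams = 6 - 2 + 1 = 5
  Position 0: "fo"
  Position 1: "or"
  Position 2: "rm"
  Position 3: "ma"
  Position 4: "at"
Bigrams = "fo", "or", "rm", "ma", "at"


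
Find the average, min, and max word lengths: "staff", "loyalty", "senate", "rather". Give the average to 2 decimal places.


Lengths: "staff"=5, "loyalty"=7, "senate"=6, "rather"=6
Sum = 24, Count = 4
Average = 24/4 = 6.00
= avg=6.00, min=5, max=7


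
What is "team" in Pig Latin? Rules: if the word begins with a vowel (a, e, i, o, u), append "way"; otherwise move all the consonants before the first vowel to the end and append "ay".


Word: "team"
Starts with consonant(s) → move to end, add 'ay'
Consonant cluster: "t"
Pig Latin = "eamtay"


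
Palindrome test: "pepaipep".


Word: "pepaipep"
Reversed: "pepiapep"
Forward == Backward? pepaipep != pepiapep
Palindrome = No


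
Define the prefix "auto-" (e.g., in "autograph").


Prefix: auto-
As in: autograph -> auto- + graph
Meaning = self


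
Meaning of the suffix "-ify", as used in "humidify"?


Suffix: -ify
Example: humidify (humid + -ify)
Meaning = to make


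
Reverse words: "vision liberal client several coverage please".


Original: "vision liberal client several coverage please"
Words (1..n): vision | liberal | client | several | coverage | please
Reversed (n..1): please | coverage | several | client | liberal | vision
Result = "please coverage several client liberal vision"


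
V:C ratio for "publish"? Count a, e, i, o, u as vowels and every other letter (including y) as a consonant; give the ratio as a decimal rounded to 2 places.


Word: "publish"
Vowels (a,e,i,o,u): 2
Consonants: 5
Ratio = 2/5
= 0.40


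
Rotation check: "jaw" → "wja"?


Word: "jaw", Candidate: "wja"
Method: check if candidate is substring of word+word
"jawjaw" contains "wja"? Yes
Is rotation = Yes


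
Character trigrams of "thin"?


Word: "thin" (length 4)
Number of trigrams = 4 - 3 + 1 = 2
  Position 0: "thi"
  Position 1: "hin"
Trigrams = "thi", "hin"


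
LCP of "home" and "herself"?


Word 1: "home"
Word 2: "herself"
Comparing from start:
  Pos 0: 'h' == 'h'
  Pos 1: 'o' != 'e' (stop)
LCP = "h" (length 1)


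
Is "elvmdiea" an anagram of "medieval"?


Word 1: "medieval" → sorted: adeeilmv
Word 2: "elvmdiea" → sorted: adeeilmv
Same letters? adeeilmv == adeeilmv
Anagram = Yes


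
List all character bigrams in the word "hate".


Word: "hate" (length 4)
Number of bigrams = 4 - 2 + 1 = 3
  Position 0: "ha"
  Position 1: "at"
  Position 2: "te"
Bigrams = "ha", "at", "te"


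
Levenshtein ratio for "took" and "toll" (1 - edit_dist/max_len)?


Word 1: "took" (length 4)
Word 2: "toll" (length 4)
One optimal edit sequence:
  1. keep 't'
  2. keep 'o'
  3. substitute 'o' -> 'l'  (+1)
  4. substitute 'k' -> 'l'  (+1)
Edit distance = 2
Max length = max(4, 4) = 4
Similarity = 1 - 2/4
= 0.5000


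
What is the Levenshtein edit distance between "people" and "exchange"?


Word 1: "people" (length 6)
Word 2: "exchange" (length 8)
One optimal edit sequence (insert/delete/substitute each cost 1):
  1. insert 'e'  (+1)
  2. insert 'x'  (+1)
  3. substitute 'p' -> 'c'  (+1)
  4. substitute 'e' -> 'h'  (+1)
  5. substitute 'o' -> 'a'  (+1)
  6. substitute 'p' -> 'n'  (+1)
  7. substitute 'l' -> 'g'  (+1)
  8. keep 'e'
Total edit operations: 7
Edit distance = 7


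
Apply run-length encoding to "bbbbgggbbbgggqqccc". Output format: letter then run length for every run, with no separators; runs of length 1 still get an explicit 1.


String: "bbbbgggbbbgggqqccc"
Scanning for consecutive runs:
  'b' x 4
  'g' x 3
  'b' x 3
  'g' x 3
  'q' x 2
  'c' x 3
RLE = "b4g3b3g3q2c3"


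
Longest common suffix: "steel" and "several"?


Word 1: "steel"
Word 2: "several"
Comparing from end:
  Pos -1: 'l' == 'l'
  Pos -2: 'e' != 'a' (stop)
LCS = "l" (length 1)


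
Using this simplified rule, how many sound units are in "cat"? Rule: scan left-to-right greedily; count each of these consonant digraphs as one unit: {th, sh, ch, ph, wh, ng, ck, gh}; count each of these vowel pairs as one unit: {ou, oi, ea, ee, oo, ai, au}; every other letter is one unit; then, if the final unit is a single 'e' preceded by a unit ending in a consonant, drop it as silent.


Word: "cat" (3 letters)
Left-to-right scan:
  (1) 'c' (letter)
  (2) 'a' (letter)
  (3) 't' (letter)
Units from scan: 3
Sound units = 3 units


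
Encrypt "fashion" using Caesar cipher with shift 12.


Word: "fashion"
Shift: 12
Each letter → (letter + shift) mod 26:
  'f' (5) + 12 = 17 → 'r'
  'a' (0) + 12 = 12 → 'm'
  's' (18) + 12 = 4 → 'e'
  'h' (7) + 12 = 19 → 't'
  'i' (8) + 12 = 20 → 'u'
  'o' (14) + 12 = 0 → 'a'
  'n' (13) + 12 = 25 → 'z'
Result = "rmetuaz"


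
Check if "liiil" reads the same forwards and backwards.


Word: "liiil"
Reversed: "liiil"
Forward == Backward? liiil == liiil
Palindrome = Yes


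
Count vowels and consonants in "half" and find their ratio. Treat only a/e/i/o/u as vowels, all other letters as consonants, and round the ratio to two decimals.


Word: "half"
Vowels (a,e,i,o,u): 1
Consonants: 3
Ratio = 1/3
= 0.33


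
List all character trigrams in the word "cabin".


Word: "cabin" (length 5)
Number of trigrams = 5 - 3 + 1 = 3
  Position 0: "cab"
  Position 1: "abi"
  Position 2: "bin"
Trigrams = "cab", "abi", "bin"


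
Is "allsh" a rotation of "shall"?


Word: "shall", Candidate: "allsh"
Method: check if candidate is substring of word+word
"shallshall" contains "allsh"? Yes
Is rotation = Yes


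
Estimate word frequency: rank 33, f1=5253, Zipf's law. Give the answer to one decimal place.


Zipf's law: f(r) = f(1) / r
f(1) = 5253
f(33) = 5253 / 33
= 159.2 occurrences


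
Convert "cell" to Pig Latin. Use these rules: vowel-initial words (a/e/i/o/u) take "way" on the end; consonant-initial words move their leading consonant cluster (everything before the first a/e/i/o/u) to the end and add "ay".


Word: "cell"
Starts with consonant(s) → move to end, add 'ay'
Consonant cluster: "c"
Pig Latin = "ellcay"


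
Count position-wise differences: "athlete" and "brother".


Comparing character by character (same length = 7):
  Pos 0: 'a' vs 'b' !=
  Pos 1: 't' vs 'r' !=
  Pos 2: 'h' vs 'o' !=
  Pos 3: 'l' vs 't' !=
  Pos 4: 'e' vs 'h' !=
  Pos 5: 't' vs 'e' !=
  Pos 6: 'e' vs 'r' !=
Hamming distance = 7


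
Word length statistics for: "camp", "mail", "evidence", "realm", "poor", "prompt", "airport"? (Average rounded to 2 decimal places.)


Lengths: "camp"=4, "mail"=4, "evidence"=8, "realm"=5, "poor"=4, "prompt"=6, "airport"=7
Sum = 38, Count = 7
Average = 38/7 = 5.43
= avg=5.43, min=4, max=8


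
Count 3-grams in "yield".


Word: "yield" (length 5)
Number of 3-grams = length - 3 + 1 = 5 - 3 + 1
= 3


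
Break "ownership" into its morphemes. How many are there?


Word: "ownership"
Morphemes: own + -er + -ship
Each morpheme carries meaning
= 3 morphemes


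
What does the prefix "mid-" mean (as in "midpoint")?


Prefix: mid-
Example: midpoint = mid- + point
Meaning = middle


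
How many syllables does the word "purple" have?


Word: "purple"
Syllable breakdown: pur · ple
Counting: 2 parts
= 2 syllables


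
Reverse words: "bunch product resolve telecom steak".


Original: "bunch product resolve telecom steak"
Words (1..n): bunch | product | resolve | telecom | steak
Reversed (n..1): steak | telecom | resolve | product | bunch
Result = "steak telecom resolve product bunch"


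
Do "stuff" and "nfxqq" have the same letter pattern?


Pattern of "stuff": [0, 1, 2, 3, 3]
Pattern of "nfxqq": [0, 1, 2, 3, 3]
Patterns match
Same pattern = Yes


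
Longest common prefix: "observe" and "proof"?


Word 1: "observe"
Word 2: "proof"
Comparing from start:
  Pos 0: 'o' != 'p' (stop)
LCP = "" (length 0)


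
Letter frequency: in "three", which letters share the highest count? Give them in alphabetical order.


Word: "three"
Letter counts:
  'e': 2
  'h': 1
  'r': 1
  't': 1
Maximum count = 2
Most frequent = 'e' (2 times each)


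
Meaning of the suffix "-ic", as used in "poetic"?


Suffix: -ic
Example: poetic = poet + -ic
Meaning = relating to


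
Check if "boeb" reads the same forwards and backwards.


Word: "boeb"
Reversed: "beob"
Forward == Backward? boeb != beob
Palindrome = No


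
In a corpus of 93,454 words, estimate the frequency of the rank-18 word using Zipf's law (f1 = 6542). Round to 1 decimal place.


Zipf's law: f(r) = f(1) / r
f(1) = 6542
f(18) = 6542 / 18
= 363.4 occurrences


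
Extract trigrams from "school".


Word: "school" (length 6)
Number of trigrams = 6 - 3 + 1 = 4
  Position 0: "sch"
  Position 1: "cho"
  Position 2: "hoo"
  Position 3: "ool"
Trigrams = "sch", "cho", "hoo", "ool"


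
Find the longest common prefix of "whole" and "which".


Word 1: "whole"
Word 2: "which"
Comparing from start:
  Pos 0: 'w' == 'w'
  Pos 1: 'h' == 'h'
  Pos 2: 'o' != 'i' (stop)
LCP = "wh" (length 2)


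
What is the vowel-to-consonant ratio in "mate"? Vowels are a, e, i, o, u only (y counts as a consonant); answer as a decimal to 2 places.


Word: "mate"
Vowels (a,e,i,o,u): 2
Consonants: 2
Ratio = 2/2
= 1.00


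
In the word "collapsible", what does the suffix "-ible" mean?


Suffix: -ible
As in: collapsible -> collapse + -ible, with a spelling change
Meaning = capable of


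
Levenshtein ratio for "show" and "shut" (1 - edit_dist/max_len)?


Word 1: "show" (length 4)
Word 2: "shut" (length 4)
One optimal edit sequence:
  1. keep 's'
  2. keep 'h'
  3. substitute 'o' -> 'u'  (+1)
  4. substitute 'w' -> 't'  (+1)
Edit distance = 2
Max length = max(4, 4) = 4
Similarity = 1 - 2/4
= 0.5000


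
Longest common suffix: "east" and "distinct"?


Word 1: "east"
Word 2: "distinct"
Comparing from end:
  Pos -1: 't' == 't'
  Pos -2: 's' != 'c' (stop)
LCS = "t" (length 1)


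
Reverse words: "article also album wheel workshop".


Original: "article also album wheel workshop"
Words (1..n): article | also | album | wheel | workshop
Reversed (n..1): workshop | wheel | album | also | article
Result = "workshop wheel album also article"


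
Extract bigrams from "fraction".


Word: "fraction" (length 8)
Number of bigrams = 8 - 2 + 1 = 7
  Position 0: "fr"
  Position 1: "ra"
  Position 2: "ac"
  Position 3: "ct"
  Position 4: "ti"
  Position 5: "io"
  Position 6: "on"
Bigrams = "fr", "ra", "ac", "ct", "ti", "io", "on"


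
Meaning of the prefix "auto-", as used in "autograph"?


Prefix: auto-
As in: autograph -> auto- + graph
Meaning = self


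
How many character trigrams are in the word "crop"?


Word: "crop" (length 4)
Number of 3-grams = length - 3 + 1 = 4 - 3 + 1
= 2
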